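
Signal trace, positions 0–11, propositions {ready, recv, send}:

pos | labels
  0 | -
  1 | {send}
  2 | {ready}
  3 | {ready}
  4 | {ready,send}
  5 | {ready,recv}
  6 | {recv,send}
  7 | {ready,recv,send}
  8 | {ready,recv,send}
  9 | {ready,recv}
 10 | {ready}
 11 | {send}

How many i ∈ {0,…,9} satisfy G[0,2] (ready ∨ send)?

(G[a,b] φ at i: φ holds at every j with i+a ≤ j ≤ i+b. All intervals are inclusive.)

Evaluate at each i in [0,9]:
  i=0: ✗ (fails at j=0)
  i=1: ✓ (all of [1,3])
  i=2: ✓ (all of [2,4])
  i=3: ✓ (all of [3,5])
  i=4: ✓ (all of [4,6])
  i=5: ✓ (all of [5,7])
  i=6: ✓ (all of [6,8])
  i=7: ✓ (all of [7,9])
  i=8: ✓ (all of [8,10])
  i=9: ✓ (all of [9,11])
Positions where it holds: {1, 2, 3, 4, 5, 6, 7, 8, 9} → 9.

9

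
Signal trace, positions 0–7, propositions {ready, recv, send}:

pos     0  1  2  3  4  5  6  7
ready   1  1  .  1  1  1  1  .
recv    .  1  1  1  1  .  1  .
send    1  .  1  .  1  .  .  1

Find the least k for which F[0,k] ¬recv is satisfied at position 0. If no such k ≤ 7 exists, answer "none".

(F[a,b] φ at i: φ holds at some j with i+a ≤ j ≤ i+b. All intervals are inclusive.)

Scan j = 0,1,… for ¬recv:
  j=0: holds
First hit at j=0, so smallest k = 0-0 = 0.

0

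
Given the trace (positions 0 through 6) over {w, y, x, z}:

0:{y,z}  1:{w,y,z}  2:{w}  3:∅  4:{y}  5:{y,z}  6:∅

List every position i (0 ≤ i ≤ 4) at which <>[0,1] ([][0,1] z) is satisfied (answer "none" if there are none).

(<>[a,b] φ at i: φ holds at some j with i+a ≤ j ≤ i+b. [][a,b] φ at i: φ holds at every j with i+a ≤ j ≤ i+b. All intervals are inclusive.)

Evaluate at each i in [0,4]:
  i=0: ✓ (witness j=0)
  i=1: ✗ (none in [1,2])
  i=2: ✗ (none in [2,3])
  i=3: ✗ (none in [3,4])
  i=4: ✗ (none in [4,5])

0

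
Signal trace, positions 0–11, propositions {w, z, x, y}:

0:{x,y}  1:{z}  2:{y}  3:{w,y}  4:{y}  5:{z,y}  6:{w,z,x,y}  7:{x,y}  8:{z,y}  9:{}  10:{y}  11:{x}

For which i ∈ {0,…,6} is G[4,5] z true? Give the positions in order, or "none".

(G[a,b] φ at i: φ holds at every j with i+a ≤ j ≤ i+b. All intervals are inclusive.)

Evaluate at each i in [0,6]:
  i=0: ✗ (fails at j=4)
  i=1: ✓ (all of [5,6])
  i=2: ✗ (fails at j=7)
  i=3: ✗ (fails at j=7)
  i=4: ✗ (fails at j=9)
  i=5: ✗ (fails at j=9)
  i=6: ✗ (fails at j=10)

1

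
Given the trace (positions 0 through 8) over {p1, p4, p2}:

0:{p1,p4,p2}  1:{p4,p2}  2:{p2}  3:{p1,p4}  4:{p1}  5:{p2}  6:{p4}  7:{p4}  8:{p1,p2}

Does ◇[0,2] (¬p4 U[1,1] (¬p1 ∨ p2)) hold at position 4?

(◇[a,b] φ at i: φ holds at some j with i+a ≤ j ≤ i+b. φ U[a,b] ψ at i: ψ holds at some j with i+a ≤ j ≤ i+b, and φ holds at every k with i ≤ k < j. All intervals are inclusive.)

Check (¬p4 U[1,1] (¬p1 ∨ p2)) at each j in [4,6]:
  j=4: holds
  j=5: holds
  j=6: fails
Found at j=4 → formula holds.

Holds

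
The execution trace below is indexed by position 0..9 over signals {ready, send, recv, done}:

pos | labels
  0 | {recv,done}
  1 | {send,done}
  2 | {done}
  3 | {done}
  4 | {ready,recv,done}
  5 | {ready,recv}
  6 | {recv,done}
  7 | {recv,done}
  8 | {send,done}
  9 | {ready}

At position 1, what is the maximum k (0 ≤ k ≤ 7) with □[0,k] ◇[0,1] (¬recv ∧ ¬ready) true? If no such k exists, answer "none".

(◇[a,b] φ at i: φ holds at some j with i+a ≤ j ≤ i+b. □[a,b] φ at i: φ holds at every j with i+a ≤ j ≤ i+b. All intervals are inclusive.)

◇[0,1] (¬recv ∧ ¬ready) must hold from j=1 onward; find where it first fails.
  j=1: holds
  j=2: holds
  j=3: holds
  j=4: fails
Holds on [1,3], so largest k = 2.

2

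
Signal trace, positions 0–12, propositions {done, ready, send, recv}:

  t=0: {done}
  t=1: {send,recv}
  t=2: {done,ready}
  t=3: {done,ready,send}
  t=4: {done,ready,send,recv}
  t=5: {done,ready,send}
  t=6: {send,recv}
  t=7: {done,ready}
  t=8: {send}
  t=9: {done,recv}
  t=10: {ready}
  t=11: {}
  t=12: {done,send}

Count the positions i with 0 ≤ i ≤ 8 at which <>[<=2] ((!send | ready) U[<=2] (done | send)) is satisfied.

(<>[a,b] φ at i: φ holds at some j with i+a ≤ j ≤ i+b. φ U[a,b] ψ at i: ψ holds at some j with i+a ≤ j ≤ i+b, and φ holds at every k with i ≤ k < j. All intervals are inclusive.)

9

Evaluate at each i in [0,8]:
  i=0: ✓ (witness j=0)
  i=1: ✓ (witness j=1)
  i=2: ✓ (witness j=2)
  i=3: ✓ (witness j=3)
  i=4: ✓ (witness j=4)
  i=5: ✓ (witness j=5)
  i=6: ✓ (witness j=6)
  i=7: ✓ (witness j=7)
  i=8: ✓ (witness j=8)
Positions where it holds: {0, 1, 2, 3, 4, 5, 6, 7, 8} → 9.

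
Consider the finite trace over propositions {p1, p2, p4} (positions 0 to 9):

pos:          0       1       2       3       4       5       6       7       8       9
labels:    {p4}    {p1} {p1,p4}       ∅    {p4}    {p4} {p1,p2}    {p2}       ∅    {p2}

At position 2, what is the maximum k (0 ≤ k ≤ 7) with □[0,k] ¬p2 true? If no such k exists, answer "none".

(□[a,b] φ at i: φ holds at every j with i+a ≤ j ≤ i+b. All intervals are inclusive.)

3

¬p2 must hold from j=2 onward; find where it first fails.
  j=2: holds
  j=3: holds
  j=4: holds
  j=5: holds
  j=6: fails
Holds on [2,5], so largest k = 3.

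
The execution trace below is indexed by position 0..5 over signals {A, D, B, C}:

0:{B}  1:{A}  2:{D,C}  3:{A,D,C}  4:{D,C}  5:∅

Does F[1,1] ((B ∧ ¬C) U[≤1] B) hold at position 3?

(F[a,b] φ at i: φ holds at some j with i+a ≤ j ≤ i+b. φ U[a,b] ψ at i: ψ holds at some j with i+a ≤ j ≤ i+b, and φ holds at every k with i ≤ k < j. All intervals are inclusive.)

Check ((B ∧ ¬C) U[≤1] B) at each j in [4,4]:
  j=4: fails
No position in the window satisfies it → formula fails.

No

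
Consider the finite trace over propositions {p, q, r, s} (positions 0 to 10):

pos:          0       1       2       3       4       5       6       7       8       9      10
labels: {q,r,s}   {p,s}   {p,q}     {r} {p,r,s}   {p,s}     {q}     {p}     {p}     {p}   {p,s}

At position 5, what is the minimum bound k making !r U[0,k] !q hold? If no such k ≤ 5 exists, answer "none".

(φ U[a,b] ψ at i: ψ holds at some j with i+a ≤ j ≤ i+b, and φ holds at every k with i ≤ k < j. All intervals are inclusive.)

Need earliest j ≥ 5 with !q, and !r at every k in [5,j-1].
  j=5: rhs holds (empty prefix). k = 0.

0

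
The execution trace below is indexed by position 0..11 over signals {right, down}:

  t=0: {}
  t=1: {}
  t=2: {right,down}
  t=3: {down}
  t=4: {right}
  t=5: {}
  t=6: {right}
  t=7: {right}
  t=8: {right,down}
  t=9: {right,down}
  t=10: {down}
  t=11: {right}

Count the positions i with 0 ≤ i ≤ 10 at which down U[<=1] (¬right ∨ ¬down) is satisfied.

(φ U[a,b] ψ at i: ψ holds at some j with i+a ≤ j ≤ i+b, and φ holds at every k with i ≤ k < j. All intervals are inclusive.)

Evaluate at each i in [0,10]:
  i=0: ✓ (rhs at j=0)
  i=1: ✓ (rhs at j=1)
  i=2: ✓ (rhs at j=3; lhs holds on [2,2])
  i=3: ✓ (rhs at j=3)
  i=4: ✓ (rhs at j=4)
  i=5: ✓ (rhs at j=5)
  i=6: ✓ (rhs at j=6)
  i=7: ✓ (rhs at j=7)
  i=8: ✗ (no rhs in [8,9])
  i=9: ✓ (rhs at j=10; lhs holds on [9,9])
  i=10: ✓ (rhs at j=10)
Positions where it holds: {0, 1, 2, 3, 4, 5, 6, 7, 9, 10} → 10.

10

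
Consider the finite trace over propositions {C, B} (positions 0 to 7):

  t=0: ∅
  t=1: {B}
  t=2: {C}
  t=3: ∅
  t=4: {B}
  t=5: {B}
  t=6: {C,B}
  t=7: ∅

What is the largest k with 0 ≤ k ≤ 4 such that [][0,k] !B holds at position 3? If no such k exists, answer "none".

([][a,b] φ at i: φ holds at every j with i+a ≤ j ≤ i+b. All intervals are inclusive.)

0

!B must hold from j=3 onward; find where it first fails.
  j=3: holds
  j=4: fails
Holds on [3,3], so largest k = 0.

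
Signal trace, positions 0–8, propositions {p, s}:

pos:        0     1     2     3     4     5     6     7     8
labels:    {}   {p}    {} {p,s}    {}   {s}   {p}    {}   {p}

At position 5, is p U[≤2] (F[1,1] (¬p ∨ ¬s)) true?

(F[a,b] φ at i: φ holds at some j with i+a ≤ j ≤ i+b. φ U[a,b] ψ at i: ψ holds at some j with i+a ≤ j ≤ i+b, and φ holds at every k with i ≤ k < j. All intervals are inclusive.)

Holds

Need some j in [5,7] with F[1,1] (¬p ∨ ¬s), and p at every k in [5,j-1].
  j=5: F[1,1] (¬p ∨ ¬s) holds; no prefix to check → satisfied.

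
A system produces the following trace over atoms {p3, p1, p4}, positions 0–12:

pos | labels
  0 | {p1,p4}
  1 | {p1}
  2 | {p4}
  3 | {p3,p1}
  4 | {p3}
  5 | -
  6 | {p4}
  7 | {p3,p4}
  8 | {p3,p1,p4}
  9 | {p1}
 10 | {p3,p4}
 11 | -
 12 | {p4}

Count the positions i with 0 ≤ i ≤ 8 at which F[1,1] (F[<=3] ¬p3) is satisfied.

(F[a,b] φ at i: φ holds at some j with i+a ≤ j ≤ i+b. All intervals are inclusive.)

9

Evaluate at each i in [0,8]:
  i=0: ✓ (witness j=1)
  i=1: ✓ (witness j=2)
  i=2: ✓ (witness j=3)
  i=3: ✓ (witness j=4)
  i=4: ✓ (witness j=5)
  i=5: ✓ (witness j=6)
  i=6: ✓ (witness j=7)
  i=7: ✓ (witness j=8)
  i=8: ✓ (witness j=9)
Positions where it holds: {0, 1, 2, 3, 4, 5, 6, 7, 8} → 9.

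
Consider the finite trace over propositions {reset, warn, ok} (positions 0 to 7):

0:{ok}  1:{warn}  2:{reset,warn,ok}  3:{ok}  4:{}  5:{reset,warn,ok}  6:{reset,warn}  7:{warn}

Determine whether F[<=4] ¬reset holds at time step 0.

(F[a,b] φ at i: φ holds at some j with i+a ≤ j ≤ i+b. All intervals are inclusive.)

Check ¬reset at each j in [0,4]:
  j=0: true
  j=1: true
  j=2: false
  j=3: true
  j=4: true
Found at j=0 → formula holds.

Holds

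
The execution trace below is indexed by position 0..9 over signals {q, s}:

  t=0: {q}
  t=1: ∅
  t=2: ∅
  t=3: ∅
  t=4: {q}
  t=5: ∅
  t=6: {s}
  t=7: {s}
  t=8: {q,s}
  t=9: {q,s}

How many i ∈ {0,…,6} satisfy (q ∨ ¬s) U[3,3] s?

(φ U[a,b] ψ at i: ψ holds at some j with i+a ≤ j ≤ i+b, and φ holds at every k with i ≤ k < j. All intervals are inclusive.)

1

Evaluate at each i in [0,6]:
  i=0: ✗ (no rhs in [3,3])
  i=1: ✗ (no rhs in [4,4])
  i=2: ✗ (no rhs in [5,5])
  i=3: ✓ (rhs at j=6; lhs holds on [3,5])
  i=4: ✗ (lhs fails at k=6 before rhs at j=7)
  i=5: ✗ (lhs fails at k=6 before rhs at j=8)
  i=6: ✗ (lhs fails at k=6 before rhs at j=9)
Positions where it holds: {3} → 1.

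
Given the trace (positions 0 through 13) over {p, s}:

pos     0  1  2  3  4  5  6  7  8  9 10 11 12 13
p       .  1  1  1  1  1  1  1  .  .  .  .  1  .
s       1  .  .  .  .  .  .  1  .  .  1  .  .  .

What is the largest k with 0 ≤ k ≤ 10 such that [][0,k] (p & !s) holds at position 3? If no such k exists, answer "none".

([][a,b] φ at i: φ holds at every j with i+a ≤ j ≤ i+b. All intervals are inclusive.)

(p & !s) must hold from j=3 onward; find where it first fails.
  j=3: holds
  j=4: holds
  j=5: holds
  j=6: holds
  j=7: fails
Holds on [3,6], so largest k = 3.

3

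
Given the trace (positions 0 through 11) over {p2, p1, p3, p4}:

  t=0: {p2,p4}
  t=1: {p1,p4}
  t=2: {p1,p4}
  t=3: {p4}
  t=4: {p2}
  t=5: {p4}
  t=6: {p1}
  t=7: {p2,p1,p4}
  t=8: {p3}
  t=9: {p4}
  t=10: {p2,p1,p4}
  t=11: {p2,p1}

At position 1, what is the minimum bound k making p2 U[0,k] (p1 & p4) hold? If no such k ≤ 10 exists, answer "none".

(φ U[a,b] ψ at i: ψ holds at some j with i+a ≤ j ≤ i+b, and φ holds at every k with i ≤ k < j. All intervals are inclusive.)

Need earliest j ≥ 1 with (p1 & p4), and p2 at every k in [1,j-1].
  j=1: rhs holds (empty prefix). k = 0.

0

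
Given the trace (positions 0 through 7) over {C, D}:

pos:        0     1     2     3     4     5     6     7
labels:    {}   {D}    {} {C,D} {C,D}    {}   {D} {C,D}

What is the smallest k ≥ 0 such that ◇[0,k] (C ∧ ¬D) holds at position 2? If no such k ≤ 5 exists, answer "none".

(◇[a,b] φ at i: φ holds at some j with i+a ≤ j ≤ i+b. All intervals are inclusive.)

Scan j = 2,3,… for (C ∧ ¬D):
  j=2: fails
  j=3: fails
  j=4: fails
  j=5: fails
  j=6: fails
  j=7: fails
No j in [2,7] satisfies it → none.

none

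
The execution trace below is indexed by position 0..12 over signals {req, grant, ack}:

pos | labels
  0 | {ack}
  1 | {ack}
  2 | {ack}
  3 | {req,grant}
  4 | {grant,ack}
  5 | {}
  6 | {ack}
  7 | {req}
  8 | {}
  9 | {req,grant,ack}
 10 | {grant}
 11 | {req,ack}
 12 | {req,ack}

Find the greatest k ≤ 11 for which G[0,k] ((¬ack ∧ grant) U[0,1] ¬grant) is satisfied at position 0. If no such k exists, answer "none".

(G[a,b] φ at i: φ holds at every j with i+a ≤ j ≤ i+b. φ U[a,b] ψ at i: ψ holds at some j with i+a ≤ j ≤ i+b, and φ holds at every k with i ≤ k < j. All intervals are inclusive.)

2

((¬ack ∧ grant) U[0,1] ¬grant) must hold from j=0 onward; find where it first fails.
  j=0: holds
  j=1: holds
  j=2: holds
  j=3: fails
Holds on [0,2], so largest k = 2.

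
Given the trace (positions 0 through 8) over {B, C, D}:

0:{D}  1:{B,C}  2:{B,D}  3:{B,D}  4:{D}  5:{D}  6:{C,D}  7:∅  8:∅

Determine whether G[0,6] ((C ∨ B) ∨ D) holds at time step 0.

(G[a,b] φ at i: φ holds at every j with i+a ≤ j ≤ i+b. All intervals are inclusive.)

Yes

Check ((C ∨ B) ∨ D) at every j in [0,6]:
  j=0: true
  j=1: true
  j=2: true
  j=3: true
  j=4: true
  j=5: true
  j=6: true
All positions satisfy it → formula holds.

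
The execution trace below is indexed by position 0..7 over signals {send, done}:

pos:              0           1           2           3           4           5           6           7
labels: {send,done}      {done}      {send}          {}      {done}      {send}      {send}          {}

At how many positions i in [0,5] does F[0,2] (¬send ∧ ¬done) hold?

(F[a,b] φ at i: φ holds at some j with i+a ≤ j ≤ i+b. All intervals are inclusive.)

4

Evaluate at each i in [0,5]:
  i=0: ✗ (none in [0,2])
  i=1: ✓ (witness j=3)
  i=2: ✓ (witness j=3)
  i=3: ✓ (witness j=3)
  i=4: ✗ (none in [4,6])
  i=5: ✓ (witness j=7)
Positions where it holds: {1, 2, 3, 5} → 4.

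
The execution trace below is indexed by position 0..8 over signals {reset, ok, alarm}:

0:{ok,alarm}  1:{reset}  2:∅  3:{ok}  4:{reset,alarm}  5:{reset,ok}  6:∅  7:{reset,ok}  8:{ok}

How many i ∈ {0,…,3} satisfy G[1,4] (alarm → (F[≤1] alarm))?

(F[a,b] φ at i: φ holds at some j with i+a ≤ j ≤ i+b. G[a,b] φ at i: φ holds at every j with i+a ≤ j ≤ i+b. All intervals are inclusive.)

4

Evaluate at each i in [0,3]:
  i=0: ✓ (all of [1,4])
  i=1: ✓ (all of [2,5])
  i=2: ✓ (all of [3,6])
  i=3: ✓ (all of [4,7])
Positions where it holds: {0, 1, 2, 3} → 4.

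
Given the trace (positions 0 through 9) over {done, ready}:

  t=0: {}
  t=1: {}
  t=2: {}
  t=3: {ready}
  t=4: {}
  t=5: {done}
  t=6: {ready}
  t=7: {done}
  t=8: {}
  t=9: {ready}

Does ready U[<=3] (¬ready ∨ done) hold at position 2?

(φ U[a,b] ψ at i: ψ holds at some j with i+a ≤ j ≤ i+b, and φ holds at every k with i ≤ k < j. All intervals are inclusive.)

Need some j in [2,5] with (¬ready ∨ done), and ready at every k in [2,j-1].
  j=2: (¬ready ∨ done) holds; no prefix to check → satisfied.

Yes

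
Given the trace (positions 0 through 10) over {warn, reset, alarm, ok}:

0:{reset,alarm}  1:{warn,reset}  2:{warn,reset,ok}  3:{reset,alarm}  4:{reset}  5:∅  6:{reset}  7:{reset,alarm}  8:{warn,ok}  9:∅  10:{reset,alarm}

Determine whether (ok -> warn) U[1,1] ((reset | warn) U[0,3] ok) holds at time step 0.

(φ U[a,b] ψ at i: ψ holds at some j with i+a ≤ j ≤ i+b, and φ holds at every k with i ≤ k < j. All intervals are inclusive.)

Need some j in [1,1] with ((reset | warn) U[0,3] ok), and (ok -> warn) at every k in [0,j-1].
  j=1: ((reset | warn) U[0,3] ok) holds; (ok -> warn) holds at every k in [0,0] → satisfied.

True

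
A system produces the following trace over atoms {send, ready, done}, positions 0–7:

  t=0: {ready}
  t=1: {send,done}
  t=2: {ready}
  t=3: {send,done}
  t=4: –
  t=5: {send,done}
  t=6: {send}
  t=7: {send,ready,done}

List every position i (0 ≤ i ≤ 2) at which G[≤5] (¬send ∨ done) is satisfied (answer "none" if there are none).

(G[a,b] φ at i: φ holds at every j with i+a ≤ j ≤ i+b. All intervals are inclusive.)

0

Evaluate at each i in [0,2]:
  i=0: ✓ (all of [0,5])
  i=1: ✗ (fails at j=6)
  i=2: ✗ (fails at j=6)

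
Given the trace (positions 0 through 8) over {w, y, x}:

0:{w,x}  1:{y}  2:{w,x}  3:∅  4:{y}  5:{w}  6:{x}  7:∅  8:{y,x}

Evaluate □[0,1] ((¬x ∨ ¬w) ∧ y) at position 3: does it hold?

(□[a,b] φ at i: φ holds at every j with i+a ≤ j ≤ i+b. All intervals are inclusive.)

Check ((¬x ∨ ¬w) ∧ y) at every j in [3,4]:
  j=3: false
  j=4: true
Fails at j=3 → formula fails.

False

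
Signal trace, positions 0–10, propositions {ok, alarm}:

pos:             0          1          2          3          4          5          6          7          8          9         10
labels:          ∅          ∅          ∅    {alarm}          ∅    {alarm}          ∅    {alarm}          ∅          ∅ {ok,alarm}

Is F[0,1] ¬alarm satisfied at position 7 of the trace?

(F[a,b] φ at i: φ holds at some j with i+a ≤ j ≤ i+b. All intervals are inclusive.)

Holds

Check ¬alarm at each j in [7,8]:
  j=7: false
  j=8: true
Found at j=8 → formula holds.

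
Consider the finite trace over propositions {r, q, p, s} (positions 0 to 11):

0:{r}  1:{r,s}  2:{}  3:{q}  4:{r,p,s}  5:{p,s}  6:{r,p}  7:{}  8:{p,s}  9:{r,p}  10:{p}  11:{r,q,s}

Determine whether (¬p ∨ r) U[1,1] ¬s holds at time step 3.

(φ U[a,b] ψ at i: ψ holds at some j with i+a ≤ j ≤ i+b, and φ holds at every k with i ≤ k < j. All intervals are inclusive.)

Does not hold

Need some j in [4,4] with ¬s, and (¬p ∨ r) at every k in [3,j-1].
  j=4: ¬s false.
No j in the window works → until fails.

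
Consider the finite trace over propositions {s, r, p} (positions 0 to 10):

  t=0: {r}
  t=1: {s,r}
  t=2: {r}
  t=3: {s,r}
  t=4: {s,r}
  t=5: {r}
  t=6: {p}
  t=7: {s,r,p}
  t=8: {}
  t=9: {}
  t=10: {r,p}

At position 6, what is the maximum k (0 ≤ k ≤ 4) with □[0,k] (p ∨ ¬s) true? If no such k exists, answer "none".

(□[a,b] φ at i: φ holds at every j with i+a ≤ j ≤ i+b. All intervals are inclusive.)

4

(p ∨ ¬s) must hold from j=6 onward; find where it first fails.
  j=6: holds
  j=7: holds
  j=8: holds
  j=9: holds
  j=10: holds
Holds through j=10; largest k = 4.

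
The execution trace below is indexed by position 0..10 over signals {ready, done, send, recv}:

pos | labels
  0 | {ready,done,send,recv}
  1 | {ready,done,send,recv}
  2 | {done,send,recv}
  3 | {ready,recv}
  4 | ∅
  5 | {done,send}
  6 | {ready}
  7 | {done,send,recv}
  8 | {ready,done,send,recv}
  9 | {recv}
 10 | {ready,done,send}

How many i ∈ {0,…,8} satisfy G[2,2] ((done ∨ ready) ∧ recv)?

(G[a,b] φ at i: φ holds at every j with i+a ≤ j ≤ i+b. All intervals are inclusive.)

4

Evaluate at each i in [0,8]:
  i=0: ✓ (all of [2,2])
  i=1: ✓ (all of [3,3])
  i=2: ✗ (fails at j=4)
  i=3: ✗ (fails at j=5)
  i=4: ✗ (fails at j=6)
  i=5: ✓ (all of [7,7])
  i=6: ✓ (all of [8,8])
  i=7: ✗ (fails at j=9)
  i=8: ✗ (fails at j=10)
Positions where it holds: {0, 1, 5, 6} → 4.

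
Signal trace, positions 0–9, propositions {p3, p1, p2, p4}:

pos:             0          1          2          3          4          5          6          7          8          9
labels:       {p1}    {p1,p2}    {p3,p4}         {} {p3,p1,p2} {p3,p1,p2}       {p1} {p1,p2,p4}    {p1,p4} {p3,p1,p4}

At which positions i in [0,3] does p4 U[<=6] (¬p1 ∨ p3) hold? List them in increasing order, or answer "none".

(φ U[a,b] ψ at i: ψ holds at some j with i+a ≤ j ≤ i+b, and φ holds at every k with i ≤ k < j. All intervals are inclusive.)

Evaluate at each i in [0,3]:
  i=0: ✗ (lhs fails at k=0 before rhs at j=2)
  i=1: ✗ (lhs fails at k=1 before rhs at j=2)
  i=2: ✓ (rhs at j=2)
  i=3: ✓ (rhs at j=3)

2, 3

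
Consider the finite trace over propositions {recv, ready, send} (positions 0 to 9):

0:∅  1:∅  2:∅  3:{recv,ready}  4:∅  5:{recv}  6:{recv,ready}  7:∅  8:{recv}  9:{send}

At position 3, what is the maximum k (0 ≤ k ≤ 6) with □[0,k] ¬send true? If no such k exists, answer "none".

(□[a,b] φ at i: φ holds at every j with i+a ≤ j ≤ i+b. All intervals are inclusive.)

¬send must hold from j=3 onward; find where it first fails.
  j=3: holds
  j=4: holds
  j=5: holds
  j=6: holds
  j=7: holds
  j=8: holds
  j=9: fails
Holds on [3,8], so largest k = 5.

5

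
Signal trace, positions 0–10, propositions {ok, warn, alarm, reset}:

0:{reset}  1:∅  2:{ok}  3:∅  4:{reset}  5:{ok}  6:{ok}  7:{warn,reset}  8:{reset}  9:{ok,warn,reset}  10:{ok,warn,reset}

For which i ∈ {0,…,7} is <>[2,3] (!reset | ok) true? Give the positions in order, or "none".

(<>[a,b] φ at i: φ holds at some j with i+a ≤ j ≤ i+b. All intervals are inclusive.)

0, 1, 2, 3, 4, 6, 7

Evaluate at each i in [0,7]:
  i=0: ✓ (witness j=2)
  i=1: ✓ (witness j=3)
  i=2: ✓ (witness j=5)
  i=3: ✓ (witness j=5)
  i=4: ✓ (witness j=6)
  i=5: ✗ (none in [7,8])
  i=6: ✓ (witness j=9)
  i=7: ✓ (witness j=9)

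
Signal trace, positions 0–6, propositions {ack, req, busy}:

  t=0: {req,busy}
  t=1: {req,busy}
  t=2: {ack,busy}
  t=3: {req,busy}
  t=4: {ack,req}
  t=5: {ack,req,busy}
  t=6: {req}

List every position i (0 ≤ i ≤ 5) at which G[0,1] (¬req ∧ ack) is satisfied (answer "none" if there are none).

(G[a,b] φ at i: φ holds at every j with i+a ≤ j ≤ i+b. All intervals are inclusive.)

Evaluate at each i in [0,5]:
  i=0: ✗ (fails at j=0)
  i=1: ✗ (fails at j=1)
  i=2: ✗ (fails at j=3)
  i=3: ✗ (fails at j=3)
  i=4: ✗ (fails at j=4)
  i=5: ✗ (fails at j=5)

none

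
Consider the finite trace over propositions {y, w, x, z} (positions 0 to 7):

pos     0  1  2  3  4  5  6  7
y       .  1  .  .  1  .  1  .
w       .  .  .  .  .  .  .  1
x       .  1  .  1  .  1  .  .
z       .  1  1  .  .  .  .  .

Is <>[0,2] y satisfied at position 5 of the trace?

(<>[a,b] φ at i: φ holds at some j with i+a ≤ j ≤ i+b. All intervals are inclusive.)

Check y at each j in [5,7]:
  j=5: false
  j=6: true
  j=7: false
Found at j=6 → formula holds.

Holds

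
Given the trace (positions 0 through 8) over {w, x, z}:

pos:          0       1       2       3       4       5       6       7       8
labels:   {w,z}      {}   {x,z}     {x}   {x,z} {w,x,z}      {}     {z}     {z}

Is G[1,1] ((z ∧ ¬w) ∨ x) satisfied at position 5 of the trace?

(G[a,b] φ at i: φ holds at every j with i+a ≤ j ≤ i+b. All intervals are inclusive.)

Check ((z ∧ ¬w) ∨ x) at every j in [6,6]:
  j=6: false
Fails at j=6 → formula fails.

No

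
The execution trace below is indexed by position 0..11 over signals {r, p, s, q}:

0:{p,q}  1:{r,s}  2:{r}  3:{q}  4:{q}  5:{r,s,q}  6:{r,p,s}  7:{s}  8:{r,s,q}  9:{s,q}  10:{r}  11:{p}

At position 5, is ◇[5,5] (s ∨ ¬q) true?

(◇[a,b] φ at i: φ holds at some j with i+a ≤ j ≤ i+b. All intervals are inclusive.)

Check (s ∨ ¬q) at each j in [10,10]:
  j=10: true
Found at j=10 → formula holds.

Yes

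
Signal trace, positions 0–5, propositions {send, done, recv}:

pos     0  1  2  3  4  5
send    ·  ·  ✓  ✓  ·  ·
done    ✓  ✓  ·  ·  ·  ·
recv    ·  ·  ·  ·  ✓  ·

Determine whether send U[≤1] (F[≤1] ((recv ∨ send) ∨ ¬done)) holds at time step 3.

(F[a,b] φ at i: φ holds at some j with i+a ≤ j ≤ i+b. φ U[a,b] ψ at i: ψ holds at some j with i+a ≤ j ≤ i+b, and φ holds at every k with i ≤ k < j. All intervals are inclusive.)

True

Need some j in [3,4] with F[≤1] ((recv ∨ send) ∨ ¬done), and send at every k in [3,j-1].
  j=3: F[≤1] ((recv ∨ send) ∨ ¬done) holds; no prefix to check → satisfied.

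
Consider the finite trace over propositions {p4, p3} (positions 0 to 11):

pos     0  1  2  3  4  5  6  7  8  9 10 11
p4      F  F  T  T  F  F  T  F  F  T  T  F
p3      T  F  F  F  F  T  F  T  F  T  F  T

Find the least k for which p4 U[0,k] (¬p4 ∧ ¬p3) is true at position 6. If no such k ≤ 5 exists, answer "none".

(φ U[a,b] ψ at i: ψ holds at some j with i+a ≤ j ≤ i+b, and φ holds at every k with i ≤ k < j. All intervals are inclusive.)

Need earliest j ≥ 6 with (¬p4 ∧ ¬p3), and p4 at every k in [6,j-1].
  j=6: rhs fails.
  j=7: rhs fails.
  j=8: rhs holds but lhs fails at k=7.
  j=9: rhs fails.
  j=10: rhs fails.
  j=11: rhs fails.
No witness within the range → none.

none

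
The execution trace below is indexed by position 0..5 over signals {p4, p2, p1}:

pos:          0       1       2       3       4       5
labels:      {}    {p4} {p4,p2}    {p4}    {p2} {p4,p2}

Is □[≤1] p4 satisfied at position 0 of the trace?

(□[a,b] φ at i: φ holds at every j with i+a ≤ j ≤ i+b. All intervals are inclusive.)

False

Check p4 at every j in [0,1]:
  j=0: false
  j=1: true
Fails at j=0 → formula fails.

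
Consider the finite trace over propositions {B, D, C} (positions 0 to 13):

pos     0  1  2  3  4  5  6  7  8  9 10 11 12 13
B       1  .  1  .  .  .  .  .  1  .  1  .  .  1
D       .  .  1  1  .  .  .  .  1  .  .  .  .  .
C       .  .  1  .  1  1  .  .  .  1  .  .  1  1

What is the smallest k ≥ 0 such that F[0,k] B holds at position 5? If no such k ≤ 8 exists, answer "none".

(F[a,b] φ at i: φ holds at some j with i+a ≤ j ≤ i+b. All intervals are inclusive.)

Scan j = 5,6,… for B:
  j=5: fails
  j=6: fails
  j=7: fails
  j=8: holds
First hit at j=8, so smallest k = 8-5 = 3.

3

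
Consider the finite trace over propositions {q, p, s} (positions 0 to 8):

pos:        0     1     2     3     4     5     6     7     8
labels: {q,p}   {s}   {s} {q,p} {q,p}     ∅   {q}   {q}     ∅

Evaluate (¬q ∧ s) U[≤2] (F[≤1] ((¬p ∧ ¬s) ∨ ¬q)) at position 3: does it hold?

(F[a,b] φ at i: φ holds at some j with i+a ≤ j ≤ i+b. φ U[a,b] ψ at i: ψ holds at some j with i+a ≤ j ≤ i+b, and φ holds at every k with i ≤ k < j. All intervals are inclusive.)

False

Need some j in [3,5] with F[≤1] ((¬p ∧ ¬s) ∨ ¬q), and (¬q ∧ s) at every k in [3,j-1].
  j=3: F[≤1] ((¬p ∧ ¬s) ∨ ¬q) — fails (none in [3,4]).
  j=4: F[≤1] ((¬p ∧ ¬s) ∨ ¬q) holds, but (¬q ∧ s) fails at k=3 → not this j.
  j=5: F[≤1] ((¬p ∧ ¬s) ∨ ¬q) holds, but (¬q ∧ s) fails at k=3 → not this j.
No j in the window works → until fails.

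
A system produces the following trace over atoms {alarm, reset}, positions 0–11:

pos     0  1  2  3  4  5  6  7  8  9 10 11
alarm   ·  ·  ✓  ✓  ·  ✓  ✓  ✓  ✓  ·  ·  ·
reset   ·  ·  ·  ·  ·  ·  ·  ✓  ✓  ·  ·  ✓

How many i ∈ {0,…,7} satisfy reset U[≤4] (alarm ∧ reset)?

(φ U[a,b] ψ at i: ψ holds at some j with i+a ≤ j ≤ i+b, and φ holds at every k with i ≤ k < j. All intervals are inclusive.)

1

Evaluate at each i in [0,7]:
  i=0: ✗ (no rhs in [0,4])
  i=1: ✗ (no rhs in [1,5])
  i=2: ✗ (no rhs in [2,6])
  i=3: ✗ (lhs fails at k=3 before rhs at j=7)
  i=4: ✗ (lhs fails at k=4 before rhs at j=7)
  i=5: ✗ (lhs fails at k=5 before rhs at j=7)
  i=6: ✗ (lhs fails at k=6 before rhs at j=7)
  i=7: ✓ (rhs at j=7)
Positions where it holds: {7} → 1.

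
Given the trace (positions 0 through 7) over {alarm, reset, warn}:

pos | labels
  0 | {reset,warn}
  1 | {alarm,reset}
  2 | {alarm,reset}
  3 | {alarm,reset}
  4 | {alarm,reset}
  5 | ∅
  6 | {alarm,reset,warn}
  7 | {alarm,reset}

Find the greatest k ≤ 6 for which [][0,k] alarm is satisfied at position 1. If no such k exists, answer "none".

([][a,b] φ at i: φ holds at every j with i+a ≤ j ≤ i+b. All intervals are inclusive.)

alarm must hold from j=1 onward; find where it first fails.
  j=1: holds
  j=2: holds
  j=3: holds
  j=4: holds
  j=5: fails
Holds on [1,4], so largest k = 3.

3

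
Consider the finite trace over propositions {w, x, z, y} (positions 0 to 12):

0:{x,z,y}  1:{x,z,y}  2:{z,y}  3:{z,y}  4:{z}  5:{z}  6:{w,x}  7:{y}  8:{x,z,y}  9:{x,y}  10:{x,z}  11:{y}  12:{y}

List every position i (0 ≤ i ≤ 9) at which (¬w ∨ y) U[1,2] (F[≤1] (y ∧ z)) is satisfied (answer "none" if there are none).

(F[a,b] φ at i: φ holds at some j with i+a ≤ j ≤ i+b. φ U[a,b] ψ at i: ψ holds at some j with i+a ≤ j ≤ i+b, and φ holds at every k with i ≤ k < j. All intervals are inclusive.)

Evaluate at each i in [0,9]:
  i=0: ✓ (rhs at j=1; lhs holds on [0,0])
  i=1: ✓ (rhs at j=2; lhs holds on [1,1])
  i=2: ✓ (rhs at j=3; lhs holds on [2,2])
  i=3: ✗ (no rhs in [4,5])
  i=4: ✗ (no rhs in [5,6])
  i=5: ✗ (lhs fails at k=6 before rhs at j=7)
  i=6: ✗ (lhs fails at k=6 before rhs at j=7)
  i=7: ✓ (rhs at j=8; lhs holds on [7,7])
  i=8: ✗ (no rhs in [9,10])
  i=9: ✗ (no rhs in [10,11])

0, 1, 2, 7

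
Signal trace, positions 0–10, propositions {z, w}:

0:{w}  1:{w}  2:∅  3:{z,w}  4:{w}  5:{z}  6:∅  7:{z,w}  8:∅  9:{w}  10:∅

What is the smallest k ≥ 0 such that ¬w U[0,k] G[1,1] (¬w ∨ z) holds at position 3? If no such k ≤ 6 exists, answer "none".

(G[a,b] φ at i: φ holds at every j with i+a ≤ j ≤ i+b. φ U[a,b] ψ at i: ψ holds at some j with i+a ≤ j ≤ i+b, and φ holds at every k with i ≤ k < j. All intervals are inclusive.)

none

Need earliest j ≥ 3 with G[1,1] (¬w ∨ z), and ¬w at every k in [3,j-1].
  j=3: rhs fails.
  j=4: rhs holds but lhs fails at k=3.
  j=5: rhs holds but lhs fails at k=3.
  j=6: rhs holds but lhs fails at k=3.
  j=7: rhs holds but lhs fails at k=3.
  j=8: rhs fails.
  j=9: rhs holds but lhs fails at k=3.
No witness within the range → none.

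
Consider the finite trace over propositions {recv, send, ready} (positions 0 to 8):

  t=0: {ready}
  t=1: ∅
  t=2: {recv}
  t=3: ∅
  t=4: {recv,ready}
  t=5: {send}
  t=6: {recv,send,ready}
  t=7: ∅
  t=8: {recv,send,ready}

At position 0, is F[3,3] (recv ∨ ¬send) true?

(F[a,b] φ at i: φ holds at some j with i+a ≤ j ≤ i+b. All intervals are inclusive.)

Holds

Check (recv ∨ ¬send) at each j in [3,3]:
  j=3: true
Found at j=3 → formula holds.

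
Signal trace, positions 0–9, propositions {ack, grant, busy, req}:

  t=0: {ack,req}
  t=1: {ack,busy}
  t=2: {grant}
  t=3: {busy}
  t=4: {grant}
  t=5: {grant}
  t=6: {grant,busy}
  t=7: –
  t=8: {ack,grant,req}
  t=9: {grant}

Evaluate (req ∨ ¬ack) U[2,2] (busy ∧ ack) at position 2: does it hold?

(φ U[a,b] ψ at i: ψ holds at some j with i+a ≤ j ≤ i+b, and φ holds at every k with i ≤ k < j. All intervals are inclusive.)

Does not hold

Need some j in [4,4] with (busy ∧ ack), and (req ∨ ¬ack) at every k in [2,j-1].
  j=4: (busy ∧ ack) false.
No j in the window works → until fails.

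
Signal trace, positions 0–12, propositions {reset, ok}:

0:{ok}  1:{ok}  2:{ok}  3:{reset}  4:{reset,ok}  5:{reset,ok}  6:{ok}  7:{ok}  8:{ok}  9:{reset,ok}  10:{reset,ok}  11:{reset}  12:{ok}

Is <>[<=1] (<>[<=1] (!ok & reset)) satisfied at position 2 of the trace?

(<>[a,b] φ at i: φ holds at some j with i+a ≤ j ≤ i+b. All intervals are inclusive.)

Check <>[<=1] (!ok & reset) at each j in [2,3]:
  j=2: holds (witness at 3)
  j=3: holds (witness at 3)
Found at j=2 → formula holds.

True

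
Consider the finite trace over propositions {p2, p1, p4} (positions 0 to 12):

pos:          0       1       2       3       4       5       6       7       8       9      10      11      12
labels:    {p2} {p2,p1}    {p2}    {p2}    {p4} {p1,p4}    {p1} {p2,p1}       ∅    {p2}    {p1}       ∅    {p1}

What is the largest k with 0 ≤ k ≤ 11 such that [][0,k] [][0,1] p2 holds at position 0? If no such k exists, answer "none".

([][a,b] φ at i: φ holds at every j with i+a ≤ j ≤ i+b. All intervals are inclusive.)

[][0,1] p2 must hold from j=0 onward; find where it first fails.
  j=0: holds
  j=1: holds
  j=2: holds
  j=3: fails
Holds on [0,2], so largest k = 2.

2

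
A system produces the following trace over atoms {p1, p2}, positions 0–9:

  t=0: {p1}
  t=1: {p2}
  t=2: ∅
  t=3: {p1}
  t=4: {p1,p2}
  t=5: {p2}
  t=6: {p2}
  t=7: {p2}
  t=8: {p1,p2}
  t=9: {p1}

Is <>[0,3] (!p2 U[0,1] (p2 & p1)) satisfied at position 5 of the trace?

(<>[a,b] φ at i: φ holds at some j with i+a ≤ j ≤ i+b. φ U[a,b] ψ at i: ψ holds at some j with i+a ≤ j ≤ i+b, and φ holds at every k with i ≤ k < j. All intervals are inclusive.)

True

Check (!p2 U[0,1] (p2 & p1)) at each j in [5,8]:
  j=5: fails
  j=6: fails
  j=7: fails
  j=8: holds
Found at j=8 → formula holds.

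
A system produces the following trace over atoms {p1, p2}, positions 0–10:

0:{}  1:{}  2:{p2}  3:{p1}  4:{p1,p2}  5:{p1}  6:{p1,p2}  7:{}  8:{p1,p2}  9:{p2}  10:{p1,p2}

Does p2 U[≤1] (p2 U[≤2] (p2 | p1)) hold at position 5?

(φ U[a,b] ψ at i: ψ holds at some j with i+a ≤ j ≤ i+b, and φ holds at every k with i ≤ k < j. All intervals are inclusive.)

Need some j in [5,6] with (p2 U[≤2] (p2 | p1)), and p2 at every k in [5,j-1].
  j=5: (p2 U[≤2] (p2 | p1)) holds; no prefix to check → satisfied.

True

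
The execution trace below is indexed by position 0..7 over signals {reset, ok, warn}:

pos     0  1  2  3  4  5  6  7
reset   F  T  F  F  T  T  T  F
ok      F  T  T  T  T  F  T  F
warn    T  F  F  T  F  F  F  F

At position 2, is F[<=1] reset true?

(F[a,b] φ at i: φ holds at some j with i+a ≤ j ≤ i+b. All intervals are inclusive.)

Check reset at each j in [2,3]:
  j=2: false
  j=3: false
No position in the window satisfies it → formula fails.

Does not hold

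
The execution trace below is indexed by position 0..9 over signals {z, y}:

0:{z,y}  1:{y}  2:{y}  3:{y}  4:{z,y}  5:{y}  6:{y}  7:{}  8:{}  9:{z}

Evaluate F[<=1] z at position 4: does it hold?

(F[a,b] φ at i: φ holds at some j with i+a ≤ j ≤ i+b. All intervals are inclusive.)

Holds

Check z at each j in [4,5]:
  j=4: true
  j=5: false
Found at j=4 → formula holds.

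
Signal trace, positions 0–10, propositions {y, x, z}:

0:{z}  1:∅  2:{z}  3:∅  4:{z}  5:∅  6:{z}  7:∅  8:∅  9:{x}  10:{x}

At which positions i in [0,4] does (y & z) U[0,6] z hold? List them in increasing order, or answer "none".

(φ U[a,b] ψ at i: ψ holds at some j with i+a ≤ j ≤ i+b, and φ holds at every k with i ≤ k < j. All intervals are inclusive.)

0, 2, 4

Evaluate at each i in [0,4]:
  i=0: ✓ (rhs at j=0)
  i=1: ✗ (lhs fails at k=1 before rhs at j=2)
  i=2: ✓ (rhs at j=2)
  i=3: ✗ (lhs fails at k=3 before rhs at j=4)
  i=4: ✓ (rhs at j=4)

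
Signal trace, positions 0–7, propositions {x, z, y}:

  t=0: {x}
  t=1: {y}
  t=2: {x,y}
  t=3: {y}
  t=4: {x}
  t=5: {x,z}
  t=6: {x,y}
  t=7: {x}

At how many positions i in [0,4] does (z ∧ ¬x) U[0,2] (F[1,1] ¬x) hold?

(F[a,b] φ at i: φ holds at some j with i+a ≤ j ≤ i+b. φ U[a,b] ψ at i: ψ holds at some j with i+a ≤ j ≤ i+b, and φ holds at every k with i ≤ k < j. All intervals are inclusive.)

Evaluate at each i in [0,4]:
  i=0: ✓ (rhs at j=0)
  i=1: ✗ (lhs fails at k=1 before rhs at j=2)
  i=2: ✓ (rhs at j=2)
  i=3: ✗ (no rhs in [3,5])
  i=4: ✗ (no rhs in [4,6])
Positions where it holds: {0, 2} → 2.

2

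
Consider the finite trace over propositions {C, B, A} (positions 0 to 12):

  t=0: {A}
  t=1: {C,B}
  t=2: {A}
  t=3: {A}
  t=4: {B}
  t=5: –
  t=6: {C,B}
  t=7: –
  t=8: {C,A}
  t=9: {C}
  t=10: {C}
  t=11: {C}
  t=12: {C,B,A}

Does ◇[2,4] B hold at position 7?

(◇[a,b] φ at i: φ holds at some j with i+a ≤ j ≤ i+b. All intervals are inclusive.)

Check B at each j in [9,11]:
  j=9: false
  j=10: false
  j=11: false
No position in the window satisfies it → formula fails.

Does not hold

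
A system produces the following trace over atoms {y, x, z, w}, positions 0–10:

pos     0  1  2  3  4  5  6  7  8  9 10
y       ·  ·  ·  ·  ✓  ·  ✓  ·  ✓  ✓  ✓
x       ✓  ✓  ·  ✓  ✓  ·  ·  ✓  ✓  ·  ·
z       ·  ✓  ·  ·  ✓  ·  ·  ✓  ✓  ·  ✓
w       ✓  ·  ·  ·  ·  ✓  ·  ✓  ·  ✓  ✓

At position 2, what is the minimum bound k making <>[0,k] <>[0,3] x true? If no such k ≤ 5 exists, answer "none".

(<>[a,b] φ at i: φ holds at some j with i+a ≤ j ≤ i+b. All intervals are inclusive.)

Scan j = 2,3,… for <>[0,3] x:
  j=2: holds
First hit at j=2, so smallest k = 2-2 = 0.

0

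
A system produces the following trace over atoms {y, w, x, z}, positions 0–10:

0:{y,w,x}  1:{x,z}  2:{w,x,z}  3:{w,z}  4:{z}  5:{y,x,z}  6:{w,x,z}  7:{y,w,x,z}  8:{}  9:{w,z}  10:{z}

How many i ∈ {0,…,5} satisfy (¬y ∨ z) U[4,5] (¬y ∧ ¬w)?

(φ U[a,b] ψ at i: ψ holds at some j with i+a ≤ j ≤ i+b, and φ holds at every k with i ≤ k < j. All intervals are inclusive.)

Evaluate at each i in [0,5]:
  i=0: ✗ (lhs fails at k=0 before rhs at j=4)
  i=1: ✗ (no rhs in [5,6])
  i=2: ✗ (no rhs in [6,7])
  i=3: ✓ (rhs at j=8; lhs holds on [3,7])
  i=4: ✓ (rhs at j=8; lhs holds on [4,7])
  i=5: ✓ (rhs at j=10; lhs holds on [5,9])
Positions where it holds: {3, 4, 5} → 3.

3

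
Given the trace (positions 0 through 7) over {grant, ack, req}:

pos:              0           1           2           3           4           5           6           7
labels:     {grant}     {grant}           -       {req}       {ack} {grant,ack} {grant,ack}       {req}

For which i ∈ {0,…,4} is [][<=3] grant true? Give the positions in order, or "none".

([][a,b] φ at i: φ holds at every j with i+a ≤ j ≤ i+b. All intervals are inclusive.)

none

Evaluate at each i in [0,4]:
  i=0: ✗ (fails at j=2)
  i=1: ✗ (fails at j=2)
  i=2: ✗ (fails at j=2)
  i=3: ✗ (fails at j=3)
  i=4: ✗ (fails at j=4)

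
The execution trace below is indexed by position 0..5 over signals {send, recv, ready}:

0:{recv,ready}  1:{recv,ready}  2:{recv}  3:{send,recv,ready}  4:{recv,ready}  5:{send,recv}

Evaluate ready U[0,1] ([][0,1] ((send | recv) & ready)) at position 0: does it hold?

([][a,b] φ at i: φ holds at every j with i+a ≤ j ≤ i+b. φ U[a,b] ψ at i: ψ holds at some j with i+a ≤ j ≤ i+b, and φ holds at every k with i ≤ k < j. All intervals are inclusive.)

Need some j in [0,1] with [][0,1] ((send | recv) & ready), and ready at every k in [0,j-1].
  j=0: [][0,1] ((send | recv) & ready) holds; no prefix to check → satisfied.

Holds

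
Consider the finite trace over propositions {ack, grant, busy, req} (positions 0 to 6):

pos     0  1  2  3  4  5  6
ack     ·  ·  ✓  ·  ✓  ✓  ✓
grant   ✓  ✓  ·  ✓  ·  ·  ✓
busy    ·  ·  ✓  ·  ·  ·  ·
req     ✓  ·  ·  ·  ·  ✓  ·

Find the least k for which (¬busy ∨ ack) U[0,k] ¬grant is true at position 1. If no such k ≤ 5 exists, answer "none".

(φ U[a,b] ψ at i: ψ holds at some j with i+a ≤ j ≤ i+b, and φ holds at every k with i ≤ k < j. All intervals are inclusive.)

Need earliest j ≥ 1 with ¬grant, and (¬busy ∨ ack) at every k in [1,j-1].
  j=1: rhs fails.
  j=2: rhs holds; lhs holds on [1,1]. k = 1.

1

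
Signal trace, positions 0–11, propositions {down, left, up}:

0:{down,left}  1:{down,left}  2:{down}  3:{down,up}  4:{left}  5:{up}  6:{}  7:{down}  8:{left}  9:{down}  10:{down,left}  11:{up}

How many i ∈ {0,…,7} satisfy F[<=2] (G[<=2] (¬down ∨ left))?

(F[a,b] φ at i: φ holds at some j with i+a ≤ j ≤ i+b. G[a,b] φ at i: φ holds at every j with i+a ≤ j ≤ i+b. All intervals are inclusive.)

Evaluate at each i in [0,7]:
  i=0: ✗ (none in [0,2])
  i=1: ✗ (none in [1,3])
  i=2: ✓ (witness j=4)
  i=3: ✓ (witness j=4)
  i=4: ✓ (witness j=4)
  i=5: ✗ (none in [5,7])
  i=6: ✗ (none in [6,8])
  i=7: ✗ (none in [7,9])
Positions where it holds: {2, 3, 4} → 3.

3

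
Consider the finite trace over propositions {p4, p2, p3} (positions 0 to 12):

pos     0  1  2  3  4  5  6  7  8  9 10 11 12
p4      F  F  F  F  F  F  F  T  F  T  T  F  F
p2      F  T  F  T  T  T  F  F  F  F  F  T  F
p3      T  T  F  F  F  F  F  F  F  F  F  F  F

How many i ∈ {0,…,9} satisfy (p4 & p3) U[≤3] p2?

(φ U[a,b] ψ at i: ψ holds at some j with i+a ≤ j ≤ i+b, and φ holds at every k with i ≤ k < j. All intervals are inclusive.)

4

Evaluate at each i in [0,9]:
  i=0: ✗ (lhs fails at k=0 before rhs at j=1)
  i=1: ✓ (rhs at j=1)
  i=2: ✗ (lhs fails at k=2 before rhs at j=3)
  i=3: ✓ (rhs at j=3)
  i=4: ✓ (rhs at j=4)
  i=5: ✓ (rhs at j=5)
  i=6: ✗ (no rhs in [6,9])
  i=7: ✗ (no rhs in [7,10])
  i=8: ✗ (lhs fails at k=8 before rhs at j=11)
  i=9: ✗ (lhs fails at k=9 before rhs at j=11)
Positions where it holds: {1, 3, 4, 5} → 4.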